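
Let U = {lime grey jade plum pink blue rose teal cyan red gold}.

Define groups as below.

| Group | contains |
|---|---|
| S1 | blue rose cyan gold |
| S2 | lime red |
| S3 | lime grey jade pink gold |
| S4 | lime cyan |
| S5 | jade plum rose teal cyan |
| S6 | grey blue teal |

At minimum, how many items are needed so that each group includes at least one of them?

3

Take H = {lime, grey, rose}. Each listed group contains at least one of these, so H is a hitting set of size 3.
No choice of 2 items meets every group, so 3 is the minimum.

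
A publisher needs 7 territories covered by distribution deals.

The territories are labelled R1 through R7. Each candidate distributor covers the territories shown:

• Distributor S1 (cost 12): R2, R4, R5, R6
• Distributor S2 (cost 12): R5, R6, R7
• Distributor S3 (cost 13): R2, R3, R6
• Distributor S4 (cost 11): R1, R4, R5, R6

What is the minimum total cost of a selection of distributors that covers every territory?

S2, S3, S4 together cover every territory (S2 ∪ S3 ∪ S4 = {R1, R2, R3, R4, R5, R6, R7}); total cost 12 + 13 + 11 = 36.
No covering selection has total cost below 36.

36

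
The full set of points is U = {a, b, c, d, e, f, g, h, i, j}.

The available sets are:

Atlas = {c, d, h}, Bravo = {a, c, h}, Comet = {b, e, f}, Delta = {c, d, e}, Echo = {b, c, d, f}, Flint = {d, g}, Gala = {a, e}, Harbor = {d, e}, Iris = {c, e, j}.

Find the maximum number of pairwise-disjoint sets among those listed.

3

Bravo, Comet, Flint are pairwise disjoint (Bravo={a,c,h}; Comet={b,e,f}; Flint={d,g}).
Every remaining set overlaps one of these, and no 4 of the listed sets are pairwise disjoint, so 3 is the maximum.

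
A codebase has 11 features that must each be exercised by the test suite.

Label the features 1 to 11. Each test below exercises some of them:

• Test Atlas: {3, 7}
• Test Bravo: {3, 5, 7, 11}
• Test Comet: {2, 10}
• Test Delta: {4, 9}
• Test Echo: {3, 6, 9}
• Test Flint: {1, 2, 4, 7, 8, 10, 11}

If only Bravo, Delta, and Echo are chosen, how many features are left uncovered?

4

Union of Bravo, Delta, Echo = {3, 4, 5, 6, 7, 9, 11}.
Not covered: 1, 2, 8, 10 — 4 features.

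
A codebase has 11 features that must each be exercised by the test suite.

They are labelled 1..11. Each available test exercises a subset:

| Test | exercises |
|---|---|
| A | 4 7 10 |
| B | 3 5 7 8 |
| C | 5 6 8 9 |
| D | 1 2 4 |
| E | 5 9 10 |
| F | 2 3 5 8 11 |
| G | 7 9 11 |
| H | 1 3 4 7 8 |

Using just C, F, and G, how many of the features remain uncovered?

3

Union of C, F, G = {2, 3, 5, 6, 7, 8, 9, 11}.
Not covered: 1, 4, 10 — 3 features.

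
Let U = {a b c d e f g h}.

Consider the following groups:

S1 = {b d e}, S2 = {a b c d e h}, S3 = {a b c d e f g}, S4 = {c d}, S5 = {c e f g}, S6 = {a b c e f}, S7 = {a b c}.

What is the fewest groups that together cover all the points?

S2 and S5 together: S2 ∪ S5 = {a, b, c, d, e, f, g, h} — every point is covered.
No single group has all 8 points (the largest, S3, has 7), so 2 is optimal.

2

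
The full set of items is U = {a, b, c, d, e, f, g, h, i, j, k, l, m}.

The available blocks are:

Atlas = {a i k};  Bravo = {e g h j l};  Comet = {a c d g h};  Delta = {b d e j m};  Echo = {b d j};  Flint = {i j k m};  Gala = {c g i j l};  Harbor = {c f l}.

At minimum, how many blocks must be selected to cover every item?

4

Atlas, Comet, Delta, and Harbor cover everything between them: the union {a, b, c, d, e, f, g, h, i, j, k, l, m} is all of U.
No 3 of the 8 blocks cover everything (all 56 combinations miss at least one item), so 4 is optimal.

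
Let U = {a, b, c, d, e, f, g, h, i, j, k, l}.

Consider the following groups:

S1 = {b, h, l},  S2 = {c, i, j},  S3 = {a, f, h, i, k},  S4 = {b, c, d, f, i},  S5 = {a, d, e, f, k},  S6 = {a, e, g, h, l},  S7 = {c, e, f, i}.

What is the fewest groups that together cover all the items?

4

S2 and S4 and S5 and S6 together: S2 ∪ S4 ∪ S5 ∪ S6 = {a, b, c, d, e, f, g, h, i, j, k, l} — every item is covered.
No 3 of the 7 groups cover everything (all 35 combinations miss at least one item), so 4 is optimal.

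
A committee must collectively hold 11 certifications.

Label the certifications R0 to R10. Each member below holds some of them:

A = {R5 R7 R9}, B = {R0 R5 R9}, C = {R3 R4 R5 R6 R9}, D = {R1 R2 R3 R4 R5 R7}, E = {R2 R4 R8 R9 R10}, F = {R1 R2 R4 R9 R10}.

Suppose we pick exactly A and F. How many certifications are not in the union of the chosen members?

Union of A, F = {R1, R2, R4, R5, R7, R9, R10}.
Not covered: R0, R3, R6, R8 — 4 certifications.

4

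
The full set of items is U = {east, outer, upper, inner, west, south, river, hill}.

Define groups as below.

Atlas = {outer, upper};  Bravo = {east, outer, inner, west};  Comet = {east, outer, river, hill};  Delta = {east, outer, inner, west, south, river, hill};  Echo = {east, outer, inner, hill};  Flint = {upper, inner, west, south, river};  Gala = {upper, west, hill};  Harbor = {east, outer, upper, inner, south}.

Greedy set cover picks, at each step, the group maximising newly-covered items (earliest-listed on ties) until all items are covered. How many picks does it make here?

Greedy: pick Delta (covers 7 new) → pick Atlas (covers 1 new). Total picks: 2.

2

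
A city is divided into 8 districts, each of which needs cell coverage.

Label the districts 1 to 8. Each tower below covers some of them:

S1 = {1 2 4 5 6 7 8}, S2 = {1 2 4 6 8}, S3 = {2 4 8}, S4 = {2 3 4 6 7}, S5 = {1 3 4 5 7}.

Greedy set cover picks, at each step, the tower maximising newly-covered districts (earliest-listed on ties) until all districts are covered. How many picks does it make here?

2

Greedy: pick S1 (covers 7 new) → pick S4 (covers 1 new). Total picks: 2.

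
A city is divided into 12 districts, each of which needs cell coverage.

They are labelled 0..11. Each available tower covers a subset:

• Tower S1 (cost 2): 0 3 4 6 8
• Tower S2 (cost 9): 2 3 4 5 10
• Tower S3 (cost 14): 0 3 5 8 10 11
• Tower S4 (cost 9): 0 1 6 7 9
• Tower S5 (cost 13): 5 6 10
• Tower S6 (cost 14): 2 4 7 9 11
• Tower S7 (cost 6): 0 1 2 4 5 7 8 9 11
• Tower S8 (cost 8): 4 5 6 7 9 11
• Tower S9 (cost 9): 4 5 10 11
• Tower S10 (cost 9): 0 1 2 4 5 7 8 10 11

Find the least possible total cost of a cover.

S1, S2, S7 together cover every district (S1 ∪ S2 ∪ S7 = {0, 1, 2, 3, 4, 5, 6, 7, 8, 9, 10, 11}); total cost 2 + 9 + 6 = 17.
No covering selection has total cost below 17.

17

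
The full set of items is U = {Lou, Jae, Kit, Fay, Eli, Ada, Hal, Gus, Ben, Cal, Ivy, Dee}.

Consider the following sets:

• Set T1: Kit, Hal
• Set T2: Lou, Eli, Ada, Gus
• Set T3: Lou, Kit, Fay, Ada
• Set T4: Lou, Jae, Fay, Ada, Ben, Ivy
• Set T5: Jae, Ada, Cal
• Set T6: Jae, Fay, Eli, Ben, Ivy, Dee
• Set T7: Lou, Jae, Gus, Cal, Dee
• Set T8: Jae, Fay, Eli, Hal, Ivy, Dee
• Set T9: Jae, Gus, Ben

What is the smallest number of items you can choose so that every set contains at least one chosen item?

3

Take H = {Jae, Ada, Hal}. Each listed set contains at least one of these, so H is a hitting set of size 3.
No choice of 2 items meets every set, so 3 is the minimum.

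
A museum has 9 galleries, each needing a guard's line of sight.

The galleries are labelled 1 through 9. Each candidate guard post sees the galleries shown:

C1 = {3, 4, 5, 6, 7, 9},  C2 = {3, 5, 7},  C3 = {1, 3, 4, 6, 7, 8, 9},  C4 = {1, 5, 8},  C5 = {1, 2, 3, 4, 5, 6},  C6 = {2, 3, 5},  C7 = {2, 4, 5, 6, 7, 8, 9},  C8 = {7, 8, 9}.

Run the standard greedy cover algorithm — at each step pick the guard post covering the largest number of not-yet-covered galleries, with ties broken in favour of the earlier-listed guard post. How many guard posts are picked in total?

2

Greedy: pick C3 (covers 7 new) → pick C5 (covers 2 new). Total picks: 2.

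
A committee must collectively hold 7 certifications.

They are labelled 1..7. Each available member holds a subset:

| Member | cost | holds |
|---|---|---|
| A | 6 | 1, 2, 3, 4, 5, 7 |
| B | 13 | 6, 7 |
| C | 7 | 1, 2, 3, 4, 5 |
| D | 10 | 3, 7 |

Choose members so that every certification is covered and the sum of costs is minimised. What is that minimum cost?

A, B together cover every certification (A ∪ B = {1, 2, 3, 4, 5, 6, 7}); total cost 6 + 13 = 19.
No covering selection has total cost below 19.

19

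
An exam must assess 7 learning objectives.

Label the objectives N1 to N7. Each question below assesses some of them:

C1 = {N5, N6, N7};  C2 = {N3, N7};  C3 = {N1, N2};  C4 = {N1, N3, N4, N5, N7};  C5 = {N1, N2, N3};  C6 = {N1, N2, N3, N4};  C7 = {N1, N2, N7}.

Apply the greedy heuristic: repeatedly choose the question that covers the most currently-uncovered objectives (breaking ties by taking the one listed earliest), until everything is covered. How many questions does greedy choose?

3

Greedy: pick C4 (covers 5 new) → pick C1 (covers 1 new) → pick C3 (covers 1 new). Total picks: 3.
(The true minimum cover uses only 2 questions, so greedy is not optimal here.)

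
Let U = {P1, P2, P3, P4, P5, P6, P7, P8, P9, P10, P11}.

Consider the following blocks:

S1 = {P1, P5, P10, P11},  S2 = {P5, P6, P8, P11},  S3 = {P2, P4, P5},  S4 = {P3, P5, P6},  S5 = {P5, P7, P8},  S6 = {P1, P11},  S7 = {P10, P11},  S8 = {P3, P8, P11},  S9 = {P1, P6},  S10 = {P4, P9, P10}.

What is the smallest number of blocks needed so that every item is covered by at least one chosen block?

5

S3 and S4 and S5 and S6 and S10 together: S3 ∪ S4 ∪ S5 ∪ S6 ∪ S10 = {P1, P2, P3, P4, P5, P6, P7, P8, P9, P10, P11} — every item is covered.
No 4 of the 10 blocks cover everything (all 210 combinations miss at least one item), so 5 is optimal.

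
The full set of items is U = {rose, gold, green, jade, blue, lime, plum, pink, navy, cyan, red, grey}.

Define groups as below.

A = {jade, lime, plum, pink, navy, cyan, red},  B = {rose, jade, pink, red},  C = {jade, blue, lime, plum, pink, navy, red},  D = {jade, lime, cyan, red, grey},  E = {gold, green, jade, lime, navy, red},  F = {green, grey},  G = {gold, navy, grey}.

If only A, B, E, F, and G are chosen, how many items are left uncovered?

Union of A, B, E, F, G = {rose, gold, green, jade, lime, plum, pink, navy, cyan, red, grey}.
Not covered: blue — 1 item.

1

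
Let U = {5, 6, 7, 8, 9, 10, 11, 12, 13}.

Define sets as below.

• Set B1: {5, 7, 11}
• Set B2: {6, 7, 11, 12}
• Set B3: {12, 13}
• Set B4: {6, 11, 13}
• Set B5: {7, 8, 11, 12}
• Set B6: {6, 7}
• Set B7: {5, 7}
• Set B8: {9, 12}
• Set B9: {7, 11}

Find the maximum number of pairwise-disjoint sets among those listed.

3

B4, B7, B8 are pairwise disjoint (B4={6,11,13}; B7={5,7}; B8={9,12}).
Every remaining set overlaps one of these, and no 4 of the listed sets are pairwise disjoint, so 3 is the maximum.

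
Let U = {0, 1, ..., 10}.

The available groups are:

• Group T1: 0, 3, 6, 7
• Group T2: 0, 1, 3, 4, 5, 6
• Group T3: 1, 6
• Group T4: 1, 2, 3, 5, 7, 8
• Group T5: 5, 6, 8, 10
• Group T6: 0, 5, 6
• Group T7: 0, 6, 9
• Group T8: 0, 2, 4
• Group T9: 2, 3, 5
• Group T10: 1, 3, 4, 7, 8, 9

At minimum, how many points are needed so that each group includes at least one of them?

The 3 points {2, 3, 6} hit every group.
No choice of 2 points meets every group, so 3 is the minimum.

3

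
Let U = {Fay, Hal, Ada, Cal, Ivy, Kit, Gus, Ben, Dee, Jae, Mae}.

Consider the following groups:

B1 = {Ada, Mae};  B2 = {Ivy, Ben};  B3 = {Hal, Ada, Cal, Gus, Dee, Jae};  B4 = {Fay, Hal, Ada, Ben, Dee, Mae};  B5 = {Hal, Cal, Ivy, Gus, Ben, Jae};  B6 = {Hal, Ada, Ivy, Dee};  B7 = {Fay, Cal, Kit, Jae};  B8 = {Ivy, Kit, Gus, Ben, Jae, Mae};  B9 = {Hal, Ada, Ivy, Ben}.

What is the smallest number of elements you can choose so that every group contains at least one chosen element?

3

The 3 elements {Fay, Ada, Ivy} hit every group.
The groups B1, B2, B7 are pairwise disjoint, so any hitting set needs a separate element for each — at least 3. Hence 3 is optimal.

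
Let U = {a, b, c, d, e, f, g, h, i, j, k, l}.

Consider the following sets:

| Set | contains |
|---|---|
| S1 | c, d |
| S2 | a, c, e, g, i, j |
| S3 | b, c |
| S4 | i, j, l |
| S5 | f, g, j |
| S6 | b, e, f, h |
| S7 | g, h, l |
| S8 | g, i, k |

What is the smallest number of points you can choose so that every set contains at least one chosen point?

4

The 4 points {c, e, g, l} hit every set.
No choice of 3 points meets every set, so 4 is the minimum.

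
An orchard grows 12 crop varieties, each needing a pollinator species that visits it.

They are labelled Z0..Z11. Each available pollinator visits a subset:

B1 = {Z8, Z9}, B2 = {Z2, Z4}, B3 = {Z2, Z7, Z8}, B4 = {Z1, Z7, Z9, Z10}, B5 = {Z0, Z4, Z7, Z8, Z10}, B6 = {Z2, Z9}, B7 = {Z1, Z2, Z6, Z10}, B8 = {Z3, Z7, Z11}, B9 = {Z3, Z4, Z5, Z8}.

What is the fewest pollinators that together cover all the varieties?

5

Take {B4, B5, B7, B8, B9}. Their union is {Z0, Z1, Z2, Z3, Z4, Z5, Z6, Z7, Z8, Z9, Z10, Z11}, which is all 12 varieties.
No 4 of the 9 pollinators cover everything (all 126 combinations miss at least one variety), so 5 is optimal.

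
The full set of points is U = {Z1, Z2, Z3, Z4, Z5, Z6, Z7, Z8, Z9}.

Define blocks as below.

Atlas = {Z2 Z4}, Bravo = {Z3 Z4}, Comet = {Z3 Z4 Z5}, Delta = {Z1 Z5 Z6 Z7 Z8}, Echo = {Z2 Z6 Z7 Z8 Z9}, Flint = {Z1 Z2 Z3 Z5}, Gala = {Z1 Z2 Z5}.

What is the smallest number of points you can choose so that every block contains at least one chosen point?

3

Take H = {Z2, Z3, Z6}. Each listed block contains at least one of these, so H is a hitting set of size 3.
No choice of 2 points meets every block, so 3 is the minimum.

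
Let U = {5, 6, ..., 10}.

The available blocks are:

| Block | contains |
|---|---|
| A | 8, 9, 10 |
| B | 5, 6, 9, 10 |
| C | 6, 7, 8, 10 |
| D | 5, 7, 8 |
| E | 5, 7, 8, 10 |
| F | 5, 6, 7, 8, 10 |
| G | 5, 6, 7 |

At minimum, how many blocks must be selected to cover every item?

B and C cover everything between them: the union {5, 6, 7, 8, 9, 10} is all of U.
No single block has all 6 items (the largest, F, has 5), so 2 is optimal.

2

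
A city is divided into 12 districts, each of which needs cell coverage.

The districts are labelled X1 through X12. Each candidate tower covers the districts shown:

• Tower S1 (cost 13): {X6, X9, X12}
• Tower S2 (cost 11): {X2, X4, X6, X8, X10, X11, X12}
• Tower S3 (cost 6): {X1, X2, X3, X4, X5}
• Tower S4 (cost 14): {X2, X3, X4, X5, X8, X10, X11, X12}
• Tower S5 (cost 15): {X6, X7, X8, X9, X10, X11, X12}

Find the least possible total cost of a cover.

21

S3, S5 together cover every district (S3 ∪ S5 = {X1, X2, X3, X4, X5, X6, X7, X8, X9, X10, X11, X12}); total cost 6 + 15 = 21.
No covering selection has total cost below 21.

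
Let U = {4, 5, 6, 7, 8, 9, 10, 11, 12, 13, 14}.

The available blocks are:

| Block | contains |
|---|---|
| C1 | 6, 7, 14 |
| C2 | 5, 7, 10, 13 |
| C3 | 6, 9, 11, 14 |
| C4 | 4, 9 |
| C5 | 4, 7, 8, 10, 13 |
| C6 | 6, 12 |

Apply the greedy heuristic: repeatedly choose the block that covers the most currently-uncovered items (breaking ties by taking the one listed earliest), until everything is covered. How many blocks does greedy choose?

4

Greedy: pick C5 (covers 5 new) → pick C3 (covers 4 new) → pick C2 (covers 1 new) → pick C6 (covers 1 new). Total picks: 4.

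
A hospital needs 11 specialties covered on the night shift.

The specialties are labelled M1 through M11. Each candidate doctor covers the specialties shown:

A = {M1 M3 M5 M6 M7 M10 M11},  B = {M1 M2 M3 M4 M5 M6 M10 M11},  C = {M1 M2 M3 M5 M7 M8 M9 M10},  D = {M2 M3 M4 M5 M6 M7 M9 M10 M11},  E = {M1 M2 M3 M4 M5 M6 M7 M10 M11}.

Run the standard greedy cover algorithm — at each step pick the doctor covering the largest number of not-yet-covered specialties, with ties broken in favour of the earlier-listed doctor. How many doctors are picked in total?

2

Greedy: pick D (covers 9 new) → pick C (covers 2 new). Total picks: 2.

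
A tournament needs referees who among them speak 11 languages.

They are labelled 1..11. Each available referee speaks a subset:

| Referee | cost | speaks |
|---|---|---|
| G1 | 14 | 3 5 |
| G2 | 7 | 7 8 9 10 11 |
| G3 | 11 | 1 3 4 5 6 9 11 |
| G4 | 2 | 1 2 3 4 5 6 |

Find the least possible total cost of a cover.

9

G2, G4 together cover every language (G2 ∪ G4 = {1, 2, 3, 4, 5, 6, 7, 8, 9, 10, 11}); total cost 7 + 2 = 9.
No covering selection has total cost below 9.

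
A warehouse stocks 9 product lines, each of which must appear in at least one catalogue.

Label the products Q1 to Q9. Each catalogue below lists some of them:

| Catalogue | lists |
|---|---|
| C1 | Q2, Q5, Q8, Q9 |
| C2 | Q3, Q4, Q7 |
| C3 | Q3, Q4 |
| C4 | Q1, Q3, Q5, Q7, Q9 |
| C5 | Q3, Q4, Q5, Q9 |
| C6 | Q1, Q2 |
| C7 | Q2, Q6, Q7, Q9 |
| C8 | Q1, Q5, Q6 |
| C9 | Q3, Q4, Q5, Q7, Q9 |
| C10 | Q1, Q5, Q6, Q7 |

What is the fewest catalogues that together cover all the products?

3

Take {C1, C5, C10}. Their union is {Q1, Q2, Q3, Q4, Q5, Q6, Q7, Q8, Q9}, which is all 9 products.
Only C1 contains Q8, so C1 is forced; the remaining 5 products need at least 2 more catalogues (each remaining catalogue adds at most 3) — so at least 3 catalogues are needed, and 3 is optimal.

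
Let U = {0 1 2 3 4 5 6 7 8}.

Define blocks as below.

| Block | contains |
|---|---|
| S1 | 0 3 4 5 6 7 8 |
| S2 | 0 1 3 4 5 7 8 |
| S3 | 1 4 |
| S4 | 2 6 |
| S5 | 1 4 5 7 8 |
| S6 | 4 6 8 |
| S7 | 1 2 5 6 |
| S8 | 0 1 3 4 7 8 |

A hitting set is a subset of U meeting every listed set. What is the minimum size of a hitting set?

Take H = {2, 4}. Each listed block contains at least one of these, so H is a hitting set of size 2.
The blocks S4, S5 are pairwise disjoint, so any hitting set needs a separate element for each — at least 2. Hence 2 is optimal.

2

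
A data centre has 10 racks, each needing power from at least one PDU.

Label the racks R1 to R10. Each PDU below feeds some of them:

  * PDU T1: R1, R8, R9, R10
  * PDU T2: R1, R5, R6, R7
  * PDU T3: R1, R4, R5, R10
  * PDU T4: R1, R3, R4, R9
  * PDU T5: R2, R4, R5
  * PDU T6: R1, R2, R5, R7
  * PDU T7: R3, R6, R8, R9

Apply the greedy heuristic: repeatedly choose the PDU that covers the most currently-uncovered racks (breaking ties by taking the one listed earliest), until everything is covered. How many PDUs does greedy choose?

4

Greedy: pick T1 (covers 4 new) → pick T2 (covers 3 new) → pick T4 (covers 2 new) → pick T5 (covers 1 new). Total picks: 4.
(The true minimum cover uses only 3 PDUs, so greedy is not optimal here.)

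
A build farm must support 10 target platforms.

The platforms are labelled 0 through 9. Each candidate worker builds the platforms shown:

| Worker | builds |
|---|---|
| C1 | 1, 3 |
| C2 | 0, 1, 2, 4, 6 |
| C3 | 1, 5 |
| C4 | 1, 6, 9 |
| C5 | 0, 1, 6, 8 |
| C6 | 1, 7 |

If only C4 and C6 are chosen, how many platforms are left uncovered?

6

Union of C4, C6 = {1, 6, 7, 9}.
Not covered: 0, 2, 3, 4, 5, 8 — 6 platforms.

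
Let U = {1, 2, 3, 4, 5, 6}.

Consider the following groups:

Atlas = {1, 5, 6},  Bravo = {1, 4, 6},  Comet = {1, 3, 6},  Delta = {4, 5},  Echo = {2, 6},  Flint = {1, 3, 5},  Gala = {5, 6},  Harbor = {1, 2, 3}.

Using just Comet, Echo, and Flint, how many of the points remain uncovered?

Union of Comet, Echo, Flint = {1, 2, 3, 5, 6}.
Not covered: 4 — 1 point.

1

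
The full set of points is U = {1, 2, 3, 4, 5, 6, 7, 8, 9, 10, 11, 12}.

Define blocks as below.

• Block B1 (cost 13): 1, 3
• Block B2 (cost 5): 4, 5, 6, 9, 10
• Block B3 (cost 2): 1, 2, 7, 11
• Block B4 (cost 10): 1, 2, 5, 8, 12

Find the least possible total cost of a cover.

30

B1, B2, B3, B4 together cover every point (B1 ∪ B2 ∪ B3 ∪ B4 = {1, 2, 3, 4, 5, 6, 7, 8, 9, 10, 11, 12}); total cost 13 + 5 + 2 + 10 = 30.
No covering selection has total cost below 30.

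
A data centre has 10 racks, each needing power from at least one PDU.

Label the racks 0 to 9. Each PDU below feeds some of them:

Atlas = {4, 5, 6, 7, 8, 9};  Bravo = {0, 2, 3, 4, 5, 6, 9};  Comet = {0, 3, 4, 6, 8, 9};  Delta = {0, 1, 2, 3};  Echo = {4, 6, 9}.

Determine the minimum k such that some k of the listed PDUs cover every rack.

2

Take {Atlas, Delta}. Their union is {0, 1, 2, 3, 4, 5, 6, 7, 8, 9}, which is all 10 racks.
No single PDU has all 10 racks (the largest, Bravo, has 7), so 2 is optimal.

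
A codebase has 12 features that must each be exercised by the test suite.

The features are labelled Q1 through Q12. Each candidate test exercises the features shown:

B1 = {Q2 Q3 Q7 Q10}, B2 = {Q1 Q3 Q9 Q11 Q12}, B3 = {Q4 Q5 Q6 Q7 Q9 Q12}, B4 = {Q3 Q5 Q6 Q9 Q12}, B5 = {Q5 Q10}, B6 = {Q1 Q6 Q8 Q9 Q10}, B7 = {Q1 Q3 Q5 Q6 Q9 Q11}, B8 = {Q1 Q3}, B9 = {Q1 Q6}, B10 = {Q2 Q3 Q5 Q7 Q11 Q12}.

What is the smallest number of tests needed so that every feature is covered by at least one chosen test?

B3 and B6 and B10 together: B3 ∪ B6 ∪ B10 = {Q1, Q2, Q3, Q4, Q5, Q6, Q7, Q8, Q9, Q10, Q11, Q12} — every feature is covered.
Only B3 contains Q4, so B3 is forced; the remaining 6 features need at least 2 more tests (each remaining test adds at most 3) — so at least 3 tests are needed, and 3 is optimal.

3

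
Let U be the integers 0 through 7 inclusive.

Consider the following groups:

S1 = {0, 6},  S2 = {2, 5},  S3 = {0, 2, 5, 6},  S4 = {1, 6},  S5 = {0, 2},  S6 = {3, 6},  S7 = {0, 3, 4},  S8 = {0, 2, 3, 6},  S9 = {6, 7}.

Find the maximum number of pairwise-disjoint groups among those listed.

3

S2, S7, S9 are pairwise disjoint (S2={2,5}; S7={0,3,4}; S9={6,7}).
Every remaining group overlaps one of these, and no 4 of the listed groups are pairwise disjoint, so 3 is the maximum.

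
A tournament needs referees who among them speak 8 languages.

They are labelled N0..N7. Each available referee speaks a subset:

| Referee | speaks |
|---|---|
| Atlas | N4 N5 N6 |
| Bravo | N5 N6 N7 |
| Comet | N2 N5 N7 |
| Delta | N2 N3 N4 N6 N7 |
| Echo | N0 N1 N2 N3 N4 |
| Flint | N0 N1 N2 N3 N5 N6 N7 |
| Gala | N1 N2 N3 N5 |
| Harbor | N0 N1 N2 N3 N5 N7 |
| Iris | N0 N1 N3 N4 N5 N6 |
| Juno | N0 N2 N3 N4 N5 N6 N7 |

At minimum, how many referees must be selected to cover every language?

2

Take {Gala, Juno}. Their union is {N0, N1, N2, N3, N4, N5, N6, N7}, which is all 8 languages.
No single referee has all 8 languages (the largest, Flint, has 7), so 2 is optimal.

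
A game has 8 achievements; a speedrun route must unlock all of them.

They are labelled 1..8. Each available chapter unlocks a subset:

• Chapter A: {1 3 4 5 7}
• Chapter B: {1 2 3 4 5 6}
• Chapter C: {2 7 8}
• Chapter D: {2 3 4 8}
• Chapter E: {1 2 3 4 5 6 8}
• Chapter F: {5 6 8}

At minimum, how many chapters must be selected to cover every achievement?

A and E together: A ∪ E = {1, 2, 3, 4, 5, 6, 7, 8} — every achievement is covered.
No single chapter has all 8 achievements (the largest, E, has 7), so 2 is optimal.

2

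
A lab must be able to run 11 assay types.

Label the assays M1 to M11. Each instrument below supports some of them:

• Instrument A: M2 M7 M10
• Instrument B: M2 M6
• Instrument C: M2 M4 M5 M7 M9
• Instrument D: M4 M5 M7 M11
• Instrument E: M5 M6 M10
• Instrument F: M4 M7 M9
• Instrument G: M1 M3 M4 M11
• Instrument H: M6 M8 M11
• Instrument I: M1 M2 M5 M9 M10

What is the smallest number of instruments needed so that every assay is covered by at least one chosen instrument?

D and G and H and I together: D ∪ G ∪ H ∪ I = {M1, M2, M3, M4, M5, M6, M7, M8, M9, M10, M11} — every assay is covered.
No 3 of the 9 instruments cover everything (all 84 combinations miss at least one assay), so 4 is optimal.

4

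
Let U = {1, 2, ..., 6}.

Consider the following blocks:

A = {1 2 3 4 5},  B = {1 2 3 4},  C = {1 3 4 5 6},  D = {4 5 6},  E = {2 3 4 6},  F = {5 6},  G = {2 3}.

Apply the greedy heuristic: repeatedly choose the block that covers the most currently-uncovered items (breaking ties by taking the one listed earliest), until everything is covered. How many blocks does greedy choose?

Greedy: pick A (covers 5 new) → pick C (covers 1 new). Total picks: 2.

2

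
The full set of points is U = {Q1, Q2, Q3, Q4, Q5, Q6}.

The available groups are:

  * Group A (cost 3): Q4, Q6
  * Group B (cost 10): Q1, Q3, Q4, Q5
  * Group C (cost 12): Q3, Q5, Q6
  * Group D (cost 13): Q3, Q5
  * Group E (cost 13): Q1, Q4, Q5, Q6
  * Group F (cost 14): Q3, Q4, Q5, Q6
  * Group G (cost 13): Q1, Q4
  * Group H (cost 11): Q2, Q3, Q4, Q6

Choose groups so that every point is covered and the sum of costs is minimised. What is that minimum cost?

21

B, H together cover every point (B ∪ H = {Q1, Q2, Q3, Q4, Q5, Q6}); total cost 10 + 11 = 21.
The greedy pick A, B, H costs 24; no covering selection beats 21.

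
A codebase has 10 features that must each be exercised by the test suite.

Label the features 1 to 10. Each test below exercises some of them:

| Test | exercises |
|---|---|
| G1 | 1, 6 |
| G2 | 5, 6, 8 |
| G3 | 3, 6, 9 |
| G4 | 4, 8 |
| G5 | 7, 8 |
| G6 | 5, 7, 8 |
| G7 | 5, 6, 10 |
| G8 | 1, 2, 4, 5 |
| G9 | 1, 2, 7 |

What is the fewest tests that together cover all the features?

G3 and G5 and G7 and G8 together: G3 ∪ G5 ∪ G7 ∪ G8 = {1, 2, 3, 4, 5, 6, 7, 8, 9, 10} — every feature is covered.
Only G7 contains 10, so G7 is forced; the remaining 7 features need at least 3 more tests (each remaining test adds at most 3) — so at least 4 tests are needed, and 4 is optimal.

4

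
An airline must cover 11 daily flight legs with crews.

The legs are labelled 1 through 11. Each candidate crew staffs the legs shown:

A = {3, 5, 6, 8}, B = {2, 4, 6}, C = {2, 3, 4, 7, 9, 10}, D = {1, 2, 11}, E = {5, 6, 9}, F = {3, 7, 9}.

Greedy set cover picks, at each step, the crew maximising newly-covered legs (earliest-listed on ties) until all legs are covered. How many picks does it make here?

3

Greedy: pick C (covers 6 new) → pick A (covers 3 new) → pick D (covers 2 new). Total picks: 3.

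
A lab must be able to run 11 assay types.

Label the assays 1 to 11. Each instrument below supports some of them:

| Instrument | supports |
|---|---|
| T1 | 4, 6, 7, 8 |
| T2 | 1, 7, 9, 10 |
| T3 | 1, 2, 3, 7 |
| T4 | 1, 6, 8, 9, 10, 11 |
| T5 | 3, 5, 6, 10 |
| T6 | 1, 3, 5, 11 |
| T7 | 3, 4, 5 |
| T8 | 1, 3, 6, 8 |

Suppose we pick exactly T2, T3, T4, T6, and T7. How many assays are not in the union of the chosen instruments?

Union of T2, T3, T4, T6, T7 = {1, 2, 3, 4, 5, 6, 7, 8, 9, 10, 11} — that's every assay, so 0 are uncovered.

0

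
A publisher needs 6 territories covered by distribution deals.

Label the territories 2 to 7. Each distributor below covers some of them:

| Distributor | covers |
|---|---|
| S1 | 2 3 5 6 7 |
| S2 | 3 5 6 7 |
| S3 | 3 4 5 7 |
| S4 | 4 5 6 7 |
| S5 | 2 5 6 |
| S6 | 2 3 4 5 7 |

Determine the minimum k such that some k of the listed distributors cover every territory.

S5 and S6 together: S5 ∪ S6 = {2, 3, 4, 5, 6, 7} — every territory is covered.
No single distributor has all 6 territories (the largest, S1, has 5), so 2 is optimal.

2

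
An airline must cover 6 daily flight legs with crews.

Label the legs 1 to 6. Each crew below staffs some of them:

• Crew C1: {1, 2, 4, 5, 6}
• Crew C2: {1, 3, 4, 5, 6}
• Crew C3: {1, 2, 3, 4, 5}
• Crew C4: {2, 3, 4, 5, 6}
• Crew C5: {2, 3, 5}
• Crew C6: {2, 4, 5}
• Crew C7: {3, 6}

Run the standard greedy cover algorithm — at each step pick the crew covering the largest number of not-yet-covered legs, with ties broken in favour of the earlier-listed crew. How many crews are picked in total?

Greedy: pick C1 (covers 5 new) → pick C2 (covers 1 new). Total picks: 2.

2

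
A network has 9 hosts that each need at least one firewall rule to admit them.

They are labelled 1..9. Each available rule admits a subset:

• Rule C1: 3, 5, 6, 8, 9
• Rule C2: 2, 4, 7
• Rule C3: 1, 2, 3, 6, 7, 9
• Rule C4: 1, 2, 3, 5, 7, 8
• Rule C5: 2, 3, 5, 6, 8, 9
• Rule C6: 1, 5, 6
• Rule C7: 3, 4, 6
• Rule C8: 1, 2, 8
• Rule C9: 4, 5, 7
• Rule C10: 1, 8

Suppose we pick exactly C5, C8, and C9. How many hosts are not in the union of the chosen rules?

0

Union of C5, C8, C9 = {1, 2, 3, 4, 5, 6, 7, 8, 9} — that's every host, so 0 are uncovered.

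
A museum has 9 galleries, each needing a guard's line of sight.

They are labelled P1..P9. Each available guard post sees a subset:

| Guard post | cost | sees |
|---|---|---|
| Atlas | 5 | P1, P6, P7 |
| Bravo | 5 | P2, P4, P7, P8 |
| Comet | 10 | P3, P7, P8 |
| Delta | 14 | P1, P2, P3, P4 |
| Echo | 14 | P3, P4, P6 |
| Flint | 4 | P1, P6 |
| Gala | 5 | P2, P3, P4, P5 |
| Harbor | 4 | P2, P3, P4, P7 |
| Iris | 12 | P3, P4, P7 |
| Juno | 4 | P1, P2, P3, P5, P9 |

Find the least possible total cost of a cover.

13

Bravo, Flint, Juno together cover every gallery (Bravo ∪ Flint ∪ Juno = {P1, P2, P3, P4, P5, P6, P7, P8, P9}); total cost 5 + 4 + 4 = 13.
No covering selection has total cost below 13.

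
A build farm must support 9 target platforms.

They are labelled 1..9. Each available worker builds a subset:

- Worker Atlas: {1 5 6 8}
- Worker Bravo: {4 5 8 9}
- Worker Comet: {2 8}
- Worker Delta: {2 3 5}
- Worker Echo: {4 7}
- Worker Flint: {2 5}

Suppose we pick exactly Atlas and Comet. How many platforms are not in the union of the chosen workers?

4

Union of Atlas, Comet = {1, 2, 5, 6, 8}.
Not covered: 3, 4, 7, 9 — 4 platforms.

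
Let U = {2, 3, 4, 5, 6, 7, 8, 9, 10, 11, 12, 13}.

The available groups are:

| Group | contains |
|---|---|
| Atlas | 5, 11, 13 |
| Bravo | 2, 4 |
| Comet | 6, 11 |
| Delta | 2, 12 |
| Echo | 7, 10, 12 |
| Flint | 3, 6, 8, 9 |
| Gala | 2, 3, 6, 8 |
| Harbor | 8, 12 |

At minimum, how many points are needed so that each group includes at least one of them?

4

H = {3, 4, 11, 12} meets every group (each contains at least one member of H), and |H| = 4.
The groups Atlas, Bravo, Echo, Flint are pairwise disjoint, so any hitting set needs a separate point for each — at least 4. Hence 4 is optimal.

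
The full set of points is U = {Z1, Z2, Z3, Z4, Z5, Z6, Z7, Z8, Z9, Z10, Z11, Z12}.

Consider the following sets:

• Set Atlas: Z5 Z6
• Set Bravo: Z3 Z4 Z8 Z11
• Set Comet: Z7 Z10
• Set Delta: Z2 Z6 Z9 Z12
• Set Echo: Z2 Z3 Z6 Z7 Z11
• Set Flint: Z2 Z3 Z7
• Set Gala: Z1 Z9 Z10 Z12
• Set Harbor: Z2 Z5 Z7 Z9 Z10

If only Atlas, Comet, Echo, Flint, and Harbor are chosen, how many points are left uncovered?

Union of Atlas, Comet, Echo, Flint, Harbor = {Z2, Z3, Z5, Z6, Z7, Z9, Z10, Z11}.
Not covered: Z1, Z4, Z8, Z12 — 4 points.

4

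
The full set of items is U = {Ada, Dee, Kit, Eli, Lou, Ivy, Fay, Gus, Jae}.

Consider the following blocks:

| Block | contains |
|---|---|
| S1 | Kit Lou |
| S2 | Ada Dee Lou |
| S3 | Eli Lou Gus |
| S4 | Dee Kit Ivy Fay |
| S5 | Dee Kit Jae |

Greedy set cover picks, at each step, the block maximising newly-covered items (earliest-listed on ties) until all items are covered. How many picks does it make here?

Greedy: pick S4 (covers 4 new) → pick S3 (covers 3 new) → pick S2 (covers 1 new) → pick S5 (covers 1 new). Total picks: 4.

4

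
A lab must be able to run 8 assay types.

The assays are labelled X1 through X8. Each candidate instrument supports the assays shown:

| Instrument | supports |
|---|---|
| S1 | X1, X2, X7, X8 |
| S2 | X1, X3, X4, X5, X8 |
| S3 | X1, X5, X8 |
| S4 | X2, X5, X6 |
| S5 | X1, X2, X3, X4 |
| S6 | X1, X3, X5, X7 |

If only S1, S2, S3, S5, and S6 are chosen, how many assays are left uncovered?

1

Union of S1, S2, S3, S5, S6 = {X1, X2, X3, X4, X5, X7, X8}.
Not covered: X6 — 1 assay.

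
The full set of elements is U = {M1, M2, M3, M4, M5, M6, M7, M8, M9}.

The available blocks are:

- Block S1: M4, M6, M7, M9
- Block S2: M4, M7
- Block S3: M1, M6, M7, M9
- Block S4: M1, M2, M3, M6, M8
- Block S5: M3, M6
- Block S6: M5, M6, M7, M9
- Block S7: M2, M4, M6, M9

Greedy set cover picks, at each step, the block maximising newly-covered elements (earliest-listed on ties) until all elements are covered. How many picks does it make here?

Greedy: pick S4 (covers 5 new) → pick S1 (covers 3 new) → pick S6 (covers 1 new). Total picks: 3.

3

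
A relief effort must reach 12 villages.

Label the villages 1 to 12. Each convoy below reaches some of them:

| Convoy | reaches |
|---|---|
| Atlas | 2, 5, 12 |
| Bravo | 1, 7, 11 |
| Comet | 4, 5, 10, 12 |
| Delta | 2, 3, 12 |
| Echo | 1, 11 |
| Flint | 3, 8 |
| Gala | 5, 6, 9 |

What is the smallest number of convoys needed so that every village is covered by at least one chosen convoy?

Take {Atlas, Bravo, Comet, Flint, Gala}. Their union is {1, 2, 3, 4, 5, 6, 7, 8, 9, 10, 11, 12}, which is all 12 villages.
No 4 of the 7 convoys cover everything (all 35 combinations miss at least one village), so 5 is optimal.

5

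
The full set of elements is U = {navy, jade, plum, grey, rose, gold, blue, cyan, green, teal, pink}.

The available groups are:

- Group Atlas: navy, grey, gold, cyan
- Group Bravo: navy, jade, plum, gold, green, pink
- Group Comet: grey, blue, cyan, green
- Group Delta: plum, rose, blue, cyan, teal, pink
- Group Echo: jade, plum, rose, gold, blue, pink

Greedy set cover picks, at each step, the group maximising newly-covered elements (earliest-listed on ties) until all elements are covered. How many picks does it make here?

Greedy: pick Bravo (covers 6 new) → pick Delta (covers 4 new) → pick Atlas (covers 1 new). Total picks: 3.

3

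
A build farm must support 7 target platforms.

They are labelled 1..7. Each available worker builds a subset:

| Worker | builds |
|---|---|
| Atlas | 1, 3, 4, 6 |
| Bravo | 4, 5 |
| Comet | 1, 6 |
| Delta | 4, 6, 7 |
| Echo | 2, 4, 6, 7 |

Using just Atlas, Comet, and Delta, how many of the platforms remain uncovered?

2

Union of Atlas, Comet, Delta = {1, 3, 4, 6, 7}.
Not covered: 2, 5 — 2 platforms.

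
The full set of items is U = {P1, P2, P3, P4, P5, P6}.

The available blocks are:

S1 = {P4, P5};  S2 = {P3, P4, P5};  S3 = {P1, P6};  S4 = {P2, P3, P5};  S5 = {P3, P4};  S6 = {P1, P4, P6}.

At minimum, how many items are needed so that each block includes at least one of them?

3

H = {P1, P3, P4} meets every block (each contains at least one member of H), and |H| = 3.
No choice of 2 items meets every block, so 3 is the minimum.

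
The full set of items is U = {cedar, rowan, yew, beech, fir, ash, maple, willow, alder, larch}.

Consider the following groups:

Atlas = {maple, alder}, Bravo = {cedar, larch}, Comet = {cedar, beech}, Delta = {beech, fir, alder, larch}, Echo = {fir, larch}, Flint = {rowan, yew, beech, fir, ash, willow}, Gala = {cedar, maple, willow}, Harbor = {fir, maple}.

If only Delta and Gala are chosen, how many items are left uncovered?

Union of Delta, Gala = {cedar, beech, fir, maple, willow, alder, larch}.
Not covered: rowan, yew, ash — 3 items.

3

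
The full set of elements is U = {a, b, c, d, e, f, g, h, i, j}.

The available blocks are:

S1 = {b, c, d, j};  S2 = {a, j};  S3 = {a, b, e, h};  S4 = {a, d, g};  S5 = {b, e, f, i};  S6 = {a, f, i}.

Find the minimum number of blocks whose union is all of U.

4

S1 and S3 and S4 and S5 together: S1 ∪ S3 ∪ S4 ∪ S5 = {a, b, c, d, e, f, g, h, i, j} — every element is covered.
No 3 of the 6 blocks cover everything (all 20 combinations miss at least one element), so 4 is optimal.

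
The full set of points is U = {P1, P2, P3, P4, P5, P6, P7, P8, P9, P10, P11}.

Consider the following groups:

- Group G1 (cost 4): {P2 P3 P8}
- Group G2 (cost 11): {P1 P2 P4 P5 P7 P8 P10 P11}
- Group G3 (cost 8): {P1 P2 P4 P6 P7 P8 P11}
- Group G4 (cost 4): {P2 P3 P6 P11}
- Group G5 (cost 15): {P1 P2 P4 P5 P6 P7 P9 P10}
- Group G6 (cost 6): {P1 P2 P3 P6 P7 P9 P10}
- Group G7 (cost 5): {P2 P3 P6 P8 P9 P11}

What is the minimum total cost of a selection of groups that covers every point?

G2, G7 together cover every point (G2 ∪ G7 = {P1, P2, P3, P4, P5, P6, P7, P8, P9, P10, P11}); total cost 11 + 5 = 16.
The greedy pick G7, G6, G2 costs 22; no covering selection beats 16.

16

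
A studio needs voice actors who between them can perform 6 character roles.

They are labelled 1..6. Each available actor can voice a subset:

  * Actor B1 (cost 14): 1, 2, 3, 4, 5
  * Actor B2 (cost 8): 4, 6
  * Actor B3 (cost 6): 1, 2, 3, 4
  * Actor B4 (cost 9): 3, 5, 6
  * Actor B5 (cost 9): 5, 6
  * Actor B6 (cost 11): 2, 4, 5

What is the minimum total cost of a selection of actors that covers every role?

B3, B4 together cover every role (B3 ∪ B4 = {1, 2, 3, 4, 5, 6}); total cost 6 + 9 = 15.
No covering selection has total cost below 15.

15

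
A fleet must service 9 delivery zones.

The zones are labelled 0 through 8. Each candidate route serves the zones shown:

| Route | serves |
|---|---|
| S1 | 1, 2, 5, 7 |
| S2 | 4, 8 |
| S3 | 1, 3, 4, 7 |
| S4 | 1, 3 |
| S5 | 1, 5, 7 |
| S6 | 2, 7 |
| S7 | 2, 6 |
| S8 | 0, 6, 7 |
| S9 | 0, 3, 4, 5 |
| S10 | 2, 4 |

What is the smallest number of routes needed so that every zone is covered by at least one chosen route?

Take {S1, S2, S4, S8}. Their union is {0, 1, 2, 3, 4, 5, 6, 7, 8}, which is all 9 zones.
No 3 of the 10 routes cover everything (all 120 combinations miss at least one zone), so 4 is optimal.

4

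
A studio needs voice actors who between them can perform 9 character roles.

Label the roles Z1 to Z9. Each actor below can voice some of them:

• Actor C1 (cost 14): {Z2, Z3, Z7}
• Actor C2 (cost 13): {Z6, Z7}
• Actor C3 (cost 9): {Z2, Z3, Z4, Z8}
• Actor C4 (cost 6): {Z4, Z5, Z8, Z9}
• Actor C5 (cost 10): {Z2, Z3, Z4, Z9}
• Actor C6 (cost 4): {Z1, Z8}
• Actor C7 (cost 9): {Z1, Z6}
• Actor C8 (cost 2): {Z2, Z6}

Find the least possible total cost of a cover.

26

C1, C4, C6, C8 together cover every role (C1 ∪ C4 ∪ C6 ∪ C8 = {Z1, Z2, Z3, Z4, Z5, Z6, Z7, Z8, Z9}); total cost 14 + 6 + 4 + 2 = 26.
No covering selection has total cost below 26.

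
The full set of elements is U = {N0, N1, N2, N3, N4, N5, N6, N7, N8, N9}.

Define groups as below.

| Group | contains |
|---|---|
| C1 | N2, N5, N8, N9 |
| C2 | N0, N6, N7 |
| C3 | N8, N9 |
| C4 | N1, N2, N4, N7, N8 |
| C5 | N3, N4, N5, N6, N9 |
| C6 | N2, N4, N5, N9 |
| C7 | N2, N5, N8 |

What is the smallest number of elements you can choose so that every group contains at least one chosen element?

3

H = {N5, N6, N8} meets every group (each contains at least one member of H), and |H| = 3.
No choice of 2 elements meets every group, so 3 is the minimum.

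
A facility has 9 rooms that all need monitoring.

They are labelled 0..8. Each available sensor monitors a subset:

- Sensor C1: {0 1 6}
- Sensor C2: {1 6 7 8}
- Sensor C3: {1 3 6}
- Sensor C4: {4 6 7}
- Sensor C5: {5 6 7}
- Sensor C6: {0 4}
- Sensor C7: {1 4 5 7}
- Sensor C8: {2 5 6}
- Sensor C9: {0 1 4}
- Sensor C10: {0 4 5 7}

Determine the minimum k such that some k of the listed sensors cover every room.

C2 and C3 and C6 and C8 together: C2 ∪ C3 ∪ C6 ∪ C8 = {0, 1, 2, 3, 4, 5, 6, 7, 8} — every room is covered.
No 3 of the 10 sensors cover everything (all 120 combinations miss at least one room), so 4 is optimal.

4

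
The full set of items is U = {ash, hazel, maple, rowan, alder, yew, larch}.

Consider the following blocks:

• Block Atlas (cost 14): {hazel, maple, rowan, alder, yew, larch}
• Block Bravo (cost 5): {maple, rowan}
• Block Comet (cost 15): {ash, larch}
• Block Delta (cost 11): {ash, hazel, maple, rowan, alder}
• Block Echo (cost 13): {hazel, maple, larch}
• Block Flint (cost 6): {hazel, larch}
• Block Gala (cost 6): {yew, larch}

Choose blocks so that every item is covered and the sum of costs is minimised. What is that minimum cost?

17

Delta, Gala together cover every item (Delta ∪ Gala = {ash, hazel, maple, rowan, alder, yew, larch}); total cost 11 + 6 = 17.
No covering selection has total cost below 17.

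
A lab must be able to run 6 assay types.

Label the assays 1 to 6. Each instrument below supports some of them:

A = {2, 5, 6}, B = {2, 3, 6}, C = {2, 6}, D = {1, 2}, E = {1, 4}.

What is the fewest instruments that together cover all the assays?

3

Take {A, B, E}. Their union is {1, 2, 3, 4, 5, 6}, which is all 6 assays.
Only B contains 3, so B is forced; the remaining 3 assays need at least 2 more instruments (each remaining instrument adds at most 2) — so at least 3 instruments are needed, and 3 is optimal.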